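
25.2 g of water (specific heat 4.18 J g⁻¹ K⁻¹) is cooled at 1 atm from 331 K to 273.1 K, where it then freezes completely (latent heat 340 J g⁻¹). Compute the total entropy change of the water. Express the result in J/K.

Cooling step: ΔS₁ = m c ln(T_tr/T_i) = 25.2 × 4.18 × ln(273.1/331) = -20.25 J/K.
Phase change: ΔS₂ = −mL/T_tr = −25.2 × 340 / 273.1 = -31.37 J/K.
ΔS_total = (-20.25) + (-31.37) = -51.6 J/K.

ΔS = -51.6 J/K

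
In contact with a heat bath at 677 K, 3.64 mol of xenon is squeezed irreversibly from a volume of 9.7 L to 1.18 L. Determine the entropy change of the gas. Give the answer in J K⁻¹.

ΔS_gas = -63.8 J/K

Entropy is a state function, so ΔS_gas depends only on the end states.
For an isothermal ideal gas ΔS_gas = nR ln(V₂/V₁) = 3.64 × 8.314 × ln(1.18/9.7) = -63.8 J/K.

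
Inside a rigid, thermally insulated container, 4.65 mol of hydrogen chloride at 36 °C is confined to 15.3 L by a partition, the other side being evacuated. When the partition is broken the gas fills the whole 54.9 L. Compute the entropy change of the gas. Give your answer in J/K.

No heat is exchanged and no work is done, so the ideal-gas temperature stays constant.
Entropy is a state function; using a reversible isothermal path, ΔS_gas = nR ln(V₂/V₁) = 4.65 × 8.314 × ln(54.9/15.3) = 49.4 J/K.

ΔS_gas = 49.4 J/K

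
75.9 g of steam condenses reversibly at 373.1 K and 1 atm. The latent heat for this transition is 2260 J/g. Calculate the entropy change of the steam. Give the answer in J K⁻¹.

ΔS = -460 J/K

Heat released by the substance: Q = −mL = −75.9 × 2260 = −171534 J.
At constant T, ΔS = Q_rev/T = −171534 / 373.1 = -460 J/K.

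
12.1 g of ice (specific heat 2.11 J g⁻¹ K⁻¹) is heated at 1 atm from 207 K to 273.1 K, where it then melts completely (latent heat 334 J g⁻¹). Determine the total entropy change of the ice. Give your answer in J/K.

Warming step: ΔS₁ = m c ln(T_tr/T_i) = 12.1 × 2.11 × ln(273.1/207) = 7.075 J/K.
Phase change: ΔS₂ = +mL/T_tr = 12.1 × 334 / 273.1 = 14.8 J/K.
ΔS_total = (7.075) + (14.8) = 21.9 J/K.

ΔS = 21.9 J/K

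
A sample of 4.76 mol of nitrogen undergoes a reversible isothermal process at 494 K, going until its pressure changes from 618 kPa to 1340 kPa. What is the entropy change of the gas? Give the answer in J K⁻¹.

ΔS_gas = -30.6 J/K

For an isothermal ideal gas ΔS_gas = nR ln(P₁/P₂) = 4.76 × 8.314 × ln(618/1340) = -30.6 J/K.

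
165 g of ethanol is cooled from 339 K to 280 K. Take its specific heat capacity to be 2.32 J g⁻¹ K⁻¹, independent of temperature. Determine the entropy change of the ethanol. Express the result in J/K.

ΔS = -73.2 J/K

ΔS = ∫dQ_rev/T = m c ln(T₂/T₁) = 165 × 2.32 × ln(280/339) = -73.2 J/K.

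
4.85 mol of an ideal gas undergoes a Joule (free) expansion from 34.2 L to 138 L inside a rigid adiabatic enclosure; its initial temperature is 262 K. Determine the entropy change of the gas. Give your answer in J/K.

ΔS_gas = 56.3 J/K

No heat is exchanged and no work is done, so the ideal-gas temperature stays constant.
Entropy is a state function; using a reversible isothermal path, ΔS_gas = nR ln(V₂/V₁) = 4.85 × 8.314 × ln(138/34.2) = 56.3 J/K.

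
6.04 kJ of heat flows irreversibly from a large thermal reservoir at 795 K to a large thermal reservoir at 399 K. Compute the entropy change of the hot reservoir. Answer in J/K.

ΔS_hot = -7.6 J/K

The hot reservoir loses heat Q, so ΔS_hot = −Q/T_H = −6040/795 = -7.6 J/K.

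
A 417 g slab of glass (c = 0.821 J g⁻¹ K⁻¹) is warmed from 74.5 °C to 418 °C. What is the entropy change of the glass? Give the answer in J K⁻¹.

In kelvin: T₁ = 347.65 K, T₂ = 691.15 K. ΔS = ∫dQ_rev/T = m c ln(T₂/T₁) = 417 × 0.821 × ln(691.15/347.65) = 235 J/K.

ΔS = 235 J/K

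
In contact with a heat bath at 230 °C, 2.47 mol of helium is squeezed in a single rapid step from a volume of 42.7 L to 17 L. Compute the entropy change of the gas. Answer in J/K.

ΔS_gas = -18.9 J/K

Entropy is a state function, so ΔS_gas depends only on the end states.
For an isothermal ideal gas ΔS_gas = nR ln(V₂/V₁) = 2.47 × 8.314 × ln(17/42.7) = -18.9 J/K.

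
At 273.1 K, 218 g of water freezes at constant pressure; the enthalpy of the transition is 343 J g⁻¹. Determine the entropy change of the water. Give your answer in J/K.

Heat released by the substance: Q = −mL = −218 × 343 = −74774 J.
At constant T, ΔS = Q_rev/T = −74774 / 273.1 = -274 J/K.

ΔS = -274 J/K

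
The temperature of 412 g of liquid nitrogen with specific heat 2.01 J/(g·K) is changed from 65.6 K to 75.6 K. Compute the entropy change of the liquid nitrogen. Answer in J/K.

ΔS = 117 J/K

ΔS = ∫dQ_rev/T = m c ln(T₂/T₁) = 412 × 2.01 × ln(75.6/65.6) = 117 J/K.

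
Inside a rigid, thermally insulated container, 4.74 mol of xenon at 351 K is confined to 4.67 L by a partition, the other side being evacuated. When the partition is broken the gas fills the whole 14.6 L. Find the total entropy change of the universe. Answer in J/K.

ΔS_universe = 44.9 J/K

For an ideal gas in free expansion Q = 0 and W = 0, so T is unchanged.
Entropy is a state function; using a reversible isothermal path, ΔS_gas = nR ln(V₂/V₁) = 4.74 × 8.314 × ln(14.6/4.67) = 44.9 J/K.
The insulated surroundings exchange no heat, so ΔS_surr = 0 and ΔS_universe = ΔS_gas.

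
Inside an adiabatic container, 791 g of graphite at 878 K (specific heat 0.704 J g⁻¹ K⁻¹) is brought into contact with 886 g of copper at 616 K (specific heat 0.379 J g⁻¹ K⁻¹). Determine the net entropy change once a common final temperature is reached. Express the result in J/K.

ΔS_total = 12.7 J/K

Energy balance: T_f = (m₁c₁T₁ + m₂c₂T₂)/(m₁c₁ + m₂c₂) = 779.44 K.
ΔS₁ = m₁c₁ ln(T_f/T₁) = 556.864 × ln(779.44/878) = -66.3 J/K.
ΔS₂ = m₂c₂ ln(T_f/T₂) = 335.794 × ln(779.44/616) = 79.02 J/K.
ΔS_total = -66.3 + 79.02 = 12.7 J/K.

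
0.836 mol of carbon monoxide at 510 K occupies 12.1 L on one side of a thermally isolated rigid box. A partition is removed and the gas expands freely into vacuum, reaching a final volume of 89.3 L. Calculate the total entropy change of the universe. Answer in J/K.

For an ideal gas in free expansion Q = 0 and W = 0, so T is unchanged.
Entropy is a state function; using a reversible isothermal path, ΔS_gas = nR ln(V₂/V₁) = 0.836 × 8.314 × ln(89.3/12.1) = 13.9 J/K.
The insulated surroundings exchange no heat, so ΔS_surr = 0 and ΔS_universe = ΔS_gas.

ΔS_universe = 13.9 J/K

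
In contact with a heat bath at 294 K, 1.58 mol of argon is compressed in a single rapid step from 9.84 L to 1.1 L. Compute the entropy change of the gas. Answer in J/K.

ΔS_gas = -28.8 J/K

Entropy is a state function, so ΔS_gas depends only on the end states.
For an isothermal ideal gas ΔS_gas = nR ln(V₂/V₁) = 1.58 × 8.314 × ln(1.1/9.84) = -28.8 J/K.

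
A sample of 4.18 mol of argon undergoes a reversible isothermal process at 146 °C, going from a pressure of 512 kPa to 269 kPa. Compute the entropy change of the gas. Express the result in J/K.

ΔS_gas = 22.4 J/K

For an isothermal ideal gas ΔS_gas = nR ln(P₁/P₂) = 4.18 × 8.314 × ln(512/269) = 22.4 J/K.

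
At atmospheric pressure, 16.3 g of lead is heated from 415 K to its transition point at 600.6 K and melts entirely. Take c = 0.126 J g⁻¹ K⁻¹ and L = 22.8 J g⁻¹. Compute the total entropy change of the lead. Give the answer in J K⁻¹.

Warming step: ΔS₁ = m c ln(T_tr/T_i) = 16.3 × 0.126 × ln(600.6/415) = 0.7592 J/K.
Phase change: ΔS₂ = +mL/T_tr = 16.3 × 22.8 / 600.6 = 0.6188 J/K.
ΔS_total = (0.7592) + (0.6188) = 1.38 J/K.

ΔS = 1.38 J/K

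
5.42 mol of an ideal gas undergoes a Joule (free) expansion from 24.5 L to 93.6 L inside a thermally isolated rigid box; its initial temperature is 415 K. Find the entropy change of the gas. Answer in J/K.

No heat is exchanged and no work is done, so the ideal-gas temperature stays constant.
Entropy is a state function; using a reversible isothermal path, ΔS_gas = nR ln(V₂/V₁) = 5.42 × 8.314 × ln(93.6/24.5) = 60.4 J/K.

ΔS_gas = 60.4 J/K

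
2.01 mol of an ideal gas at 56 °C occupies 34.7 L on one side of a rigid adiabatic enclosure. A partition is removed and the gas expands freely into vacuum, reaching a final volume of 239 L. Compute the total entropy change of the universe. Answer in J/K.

ΔS_universe = 32.2 J/K

For an ideal gas in free expansion Q = 0 and W = 0, so T is unchanged.
Entropy is a state function; using a reversible isothermal path, ΔS_gas = nR ln(V₂/V₁) = 2.01 × 8.314 × ln(239/34.7) = 32.2 J/K.
The insulated surroundings exchange no heat, so ΔS_surr = 0 and ΔS_universe = ΔS_gas.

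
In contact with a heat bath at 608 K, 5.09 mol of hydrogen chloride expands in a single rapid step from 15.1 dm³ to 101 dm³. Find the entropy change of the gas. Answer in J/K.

ΔS_gas = 80.4 J/K

Entropy is a state function, so ΔS_gas depends only on the end states.
For an isothermal ideal gas ΔS_gas = nR ln(V₂/V₁) = 5.09 × 8.314 × ln(101/15.1) = 80.4 J/K.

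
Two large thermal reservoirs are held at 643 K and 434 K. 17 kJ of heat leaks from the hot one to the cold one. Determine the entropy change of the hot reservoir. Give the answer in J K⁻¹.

The hot reservoir loses heat Q, so ΔS_hot = −Q/T_H = −17000/643 = -26.4 J/K.

ΔS_hot = -26.4 J/K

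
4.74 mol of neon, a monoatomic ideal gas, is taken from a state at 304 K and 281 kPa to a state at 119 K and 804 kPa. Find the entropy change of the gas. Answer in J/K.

ΔS = nC_p ln(T₂/T₁) − nR ln(P₂/P₁), with C_p = 5R/2 = 20.79 J mol⁻¹ K⁻¹ for a monoatomic ideal gas.
ΔS = 4.74 × [20.79 × ln(119/304) − 8.314 × ln(804/281)] = -134 J/K.

ΔS = -134 J/K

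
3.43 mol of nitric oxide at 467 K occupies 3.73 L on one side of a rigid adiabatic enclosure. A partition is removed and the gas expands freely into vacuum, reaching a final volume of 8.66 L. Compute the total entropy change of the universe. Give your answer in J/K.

ΔS_universe = 24 J/K

For an ideal gas in free expansion Q = 0 and W = 0, so T is unchanged.
Entropy is a state function; using a reversible isothermal path, ΔS_gas = nR ln(V₂/V₁) = 3.43 × 8.314 × ln(8.66/3.73) = 24 J/K.
The insulated surroundings exchange no heat, so ΔS_surr = 0 and ΔS_universe = ΔS_gas.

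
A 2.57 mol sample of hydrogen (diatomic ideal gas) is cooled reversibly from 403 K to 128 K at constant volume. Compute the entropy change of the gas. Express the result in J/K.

ΔS = -61.3 J/K

At constant volume, ΔS = nC_V ln(T₂/T₁) with C_V = 5R/2 = 20.79 J mol⁻¹ K⁻¹.
ΔS = 2.57 × 20.79 × ln(128/403) = -61.3 J/K.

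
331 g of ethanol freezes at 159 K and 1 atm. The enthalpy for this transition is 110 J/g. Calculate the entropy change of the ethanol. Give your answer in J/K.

Heat released by the substance: Q = −mL = −331 × 110 = −36410 J.
At constant T, ΔS = Q_rev/T = −36410 / 159 = -229 J/K.

ΔS = -229 J/K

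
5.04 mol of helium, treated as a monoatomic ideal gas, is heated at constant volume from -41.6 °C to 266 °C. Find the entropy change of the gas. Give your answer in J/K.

In kelvin: T₁ = 231.55 K, T₂ = 539.15 K. At constant volume, ΔS = nC_V ln(T₂/T₁) with C_V = 3R/2 = 12.47 J mol⁻¹ K⁻¹.
ΔS = 5.04 × 12.47 × ln(539.15/231.55) = 53.1 J/K.

ΔS = 53.1 J/K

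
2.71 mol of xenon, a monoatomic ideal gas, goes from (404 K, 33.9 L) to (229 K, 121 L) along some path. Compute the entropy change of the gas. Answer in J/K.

ΔS = 9.48 J/K

Entropy is a state function: ΔS = nC_V ln(T₂/T₁) + nR ln(V₂/V₁), with C_V = 3R/2 = 12.47 J mol⁻¹ K⁻¹ for a monoatomic ideal gas.
ΔS = 2.71 × [12.47 × ln(229/404) + 8.314 × ln(121/33.9)] = 9.48 J/K.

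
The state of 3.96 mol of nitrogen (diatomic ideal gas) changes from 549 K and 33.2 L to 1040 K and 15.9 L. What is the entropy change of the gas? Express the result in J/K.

Entropy is a state function: ΔS = nC_V ln(T₂/T₁) + nR ln(V₂/V₁), with C_V = 5R/2 = 20.79 J mol⁻¹ K⁻¹ for a diatomic ideal gas.
ΔS = 3.96 × [20.79 × ln(1040/549) + 8.314 × ln(15.9/33.2)] = 28.3 J/K.

ΔS = 28.3 J/K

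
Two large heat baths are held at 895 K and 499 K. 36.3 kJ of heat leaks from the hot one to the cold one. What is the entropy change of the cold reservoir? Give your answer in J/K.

ΔS_cold = 72.7 J/K

The cold reservoir gains heat Q, so ΔS_cold = +Q/T_C = 36300/499 = 72.7 J/K.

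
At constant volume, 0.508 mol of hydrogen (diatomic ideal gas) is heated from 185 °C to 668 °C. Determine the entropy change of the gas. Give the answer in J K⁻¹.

In kelvin: T₁ = 458.15 K, T₂ = 941.15 K. At constant volume, ΔS = nC_V ln(T₂/T₁) with C_V = 5R/2 = 20.79 J mol⁻¹ K⁻¹.
ΔS = 0.508 × 20.79 × ln(941.15/458.15) = 7.6 J/K.

ΔS = 7.6 J/K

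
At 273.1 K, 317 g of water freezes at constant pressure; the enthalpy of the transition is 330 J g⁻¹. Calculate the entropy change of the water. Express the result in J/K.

ΔS = -383 J/K

Heat released by the substance: Q = −mL = −317 × 330 = −104610 J.
At constant T, ΔS = Q_rev/T = −104610 / 273.1 = -383 J/K.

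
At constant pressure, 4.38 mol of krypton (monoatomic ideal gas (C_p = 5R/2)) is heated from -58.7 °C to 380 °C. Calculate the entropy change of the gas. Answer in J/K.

ΔS = 101 J/K

In kelvin: T₁ = 214.45 K, T₂ = 653.15 K. At constant pressure, ΔS = nC_p ln(T₂/T₁) with C_p = 5R/2 = 20.79 J mol⁻¹ K⁻¹.
ΔS = 4.38 × 20.79 × ln(653.15/214.45) = 101 J/K.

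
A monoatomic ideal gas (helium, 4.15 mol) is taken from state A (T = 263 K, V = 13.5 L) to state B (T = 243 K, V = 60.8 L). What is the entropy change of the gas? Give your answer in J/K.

ΔS = 47.8 J/K

Entropy is a state function: ΔS = nC_V ln(T₂/T₁) + nR ln(V₂/V₁), with C_V = 3R/2 = 12.47 J mol⁻¹ K⁻¹ for a monoatomic ideal gas.
ΔS = 4.15 × [12.47 × ln(243/263) + 8.314 × ln(60.8/13.5)] = 47.8 J/K.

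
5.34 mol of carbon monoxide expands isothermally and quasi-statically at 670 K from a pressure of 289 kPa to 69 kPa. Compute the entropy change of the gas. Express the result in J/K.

For an isothermal ideal gas ΔS_gas = nR ln(P₁/P₂) = 5.34 × 8.314 × ln(289/69) = 63.6 J/K.

ΔS_gas = 63.6 J/K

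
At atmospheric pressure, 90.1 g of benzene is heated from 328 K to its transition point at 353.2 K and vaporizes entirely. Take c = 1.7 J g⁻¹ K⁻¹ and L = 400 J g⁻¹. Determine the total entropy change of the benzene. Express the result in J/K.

Warming step: ΔS₁ = m c ln(T_tr/T_i) = 90.1 × 1.7 × ln(353.2/328) = 11.34 J/K.
Phase change: ΔS₂ = +mL/T_tr = 90.1 × 400 / 353.2 = 102 J/K.
ΔS_total = (11.34) + (102) = 113 J/K.

ΔS = 113 J/K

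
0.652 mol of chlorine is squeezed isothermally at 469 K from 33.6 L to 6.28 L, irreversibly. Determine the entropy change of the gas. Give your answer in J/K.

Entropy is a state function, so ΔS_gas depends only on the end states.
For an isothermal ideal gas ΔS_gas = nR ln(V₂/V₁) = 0.652 × 8.314 × ln(6.28/33.6) = -9.09 J/K.

ΔS_gas = -9.09 J/K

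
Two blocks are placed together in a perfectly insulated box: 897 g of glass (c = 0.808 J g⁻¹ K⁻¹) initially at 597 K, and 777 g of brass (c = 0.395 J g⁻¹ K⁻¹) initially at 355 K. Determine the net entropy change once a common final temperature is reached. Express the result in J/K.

ΔS_total = 27 J/K

Energy balance: T_f = (m₁c₁T₁ + m₂c₂T₂)/(m₁c₁ + m₂c₂) = 525.01 K.
ΔS₁ = m₁c₁ ln(T_f/T₁) = 724.776 × ln(525.01/597) = -93.14 J/K.
ΔS₂ = m₂c₂ ln(T_f/T₂) = 306.915 × ln(525.01/355) = 120.1 J/K.
ΔS_total = -93.14 + 120.1 = 27 J/K.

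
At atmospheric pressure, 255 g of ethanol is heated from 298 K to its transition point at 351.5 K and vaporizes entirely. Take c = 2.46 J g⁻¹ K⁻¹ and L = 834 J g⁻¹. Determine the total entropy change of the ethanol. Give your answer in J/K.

Warming step: ΔS₁ = m c ln(T_tr/T_i) = 255 × 2.46 × ln(351.5/298) = 103.6 J/K.
Phase change: ΔS₂ = +mL/T_tr = 255 × 834 / 351.5 = 605 J/K.
ΔS_total = (103.6) + (605) = 709 J/K.

ΔS = 709 J/K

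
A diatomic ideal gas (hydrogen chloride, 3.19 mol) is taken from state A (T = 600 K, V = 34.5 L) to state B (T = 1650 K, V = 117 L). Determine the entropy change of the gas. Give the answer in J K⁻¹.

Entropy is a state function: ΔS = nC_V ln(T₂/T₁) + nR ln(V₂/V₁), with C_V = 5R/2 = 20.79 J mol⁻¹ K⁻¹ for a diatomic ideal gas.
ΔS = 3.19 × [20.79 × ln(1650/600) + 8.314 × ln(117/34.5)] = 99.5 J/K.

ΔS = 99.5 J/K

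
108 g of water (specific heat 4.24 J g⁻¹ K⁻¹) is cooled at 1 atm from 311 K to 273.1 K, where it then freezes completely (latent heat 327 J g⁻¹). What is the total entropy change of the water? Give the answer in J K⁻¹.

ΔS = -189 J/K

Cooling step: ΔS₁ = m c ln(T_tr/T_i) = 108 × 4.24 × ln(273.1/311) = -59.51 J/K.
Phase change: ΔS₂ = −mL/T_tr = −108 × 327 / 273.1 = -129.3 J/K.
ΔS_total = (-59.51) + (-129.3) = -189 J/K.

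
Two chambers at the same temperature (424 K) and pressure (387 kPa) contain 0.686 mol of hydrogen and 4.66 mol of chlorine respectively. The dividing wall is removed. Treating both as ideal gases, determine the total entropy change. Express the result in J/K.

ΔS_mix = 17 J/K

Mole fractions: x_A = 0.686/5.35 = 0.128, x_B = 0.872.
ΔS_mix = −R(n_A ln x_A + n_B ln x_B) = −8.314 × (0.686 ln 0.128 + 4.66 ln 0.872) = 17 J/K.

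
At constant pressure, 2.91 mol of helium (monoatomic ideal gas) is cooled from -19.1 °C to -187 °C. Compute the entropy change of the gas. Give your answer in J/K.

ΔS = -65.4 J/K

In kelvin: T₁ = 254.05 K, T₂ = 86.15 K. At constant pressure, ΔS = nC_p ln(T₂/T₁) with C_p = 5R/2 = 20.79 J mol⁻¹ K⁻¹.
ΔS = 2.91 × 20.79 × ln(86.15/254.05) = -65.4 J/K.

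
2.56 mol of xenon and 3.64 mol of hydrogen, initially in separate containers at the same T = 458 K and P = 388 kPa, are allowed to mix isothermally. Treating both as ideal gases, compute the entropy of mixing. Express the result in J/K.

Mole fractions: x_A = 2.56/6.2 = 0.413, x_B = 0.587.
ΔS_mix = −R(n_A ln x_A + n_B ln x_B) = −8.314 × (2.56 ln 0.413 + 3.64 ln 0.587) = 34.9 J/K.

ΔS_mix = 34.9 J/K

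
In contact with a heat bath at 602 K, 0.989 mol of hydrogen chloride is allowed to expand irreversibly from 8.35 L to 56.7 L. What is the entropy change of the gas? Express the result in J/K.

ΔS_gas = 15.8 J/K

Entropy is a state function, so ΔS_gas depends only on the end states.
For an isothermal ideal gas ΔS_gas = nR ln(V₂/V₁) = 0.989 × 8.314 × ln(56.7/8.35) = 15.8 J/K.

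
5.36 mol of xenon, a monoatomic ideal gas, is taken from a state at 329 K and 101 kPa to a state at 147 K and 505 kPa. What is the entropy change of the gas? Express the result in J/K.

ΔS = nC_p ln(T₂/T₁) − nR ln(P₂/P₁), with C_p = 5R/2 = 20.79 J mol⁻¹ K⁻¹ for a monoatomic ideal gas.
ΔS = 5.36 × [20.79 × ln(147/329) − 8.314 × ln(505/101)] = -161 J/K.

ΔS = -161 J/K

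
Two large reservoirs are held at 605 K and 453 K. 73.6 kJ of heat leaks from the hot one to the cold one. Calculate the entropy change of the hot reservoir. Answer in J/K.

The hot reservoir loses heat Q, so ΔS_hot = −Q/T_H = −73600/605 = -122 J/K.

ΔS_hot = -122 J/K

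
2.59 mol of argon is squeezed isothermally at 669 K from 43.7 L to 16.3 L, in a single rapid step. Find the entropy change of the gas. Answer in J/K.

ΔS_gas = -21.2 J/K

Entropy is a state function, so ΔS_gas depends only on the end states.
For an isothermal ideal gas ΔS_gas = nR ln(V₂/V₁) = 2.59 × 8.314 × ln(16.3/43.7) = -21.2 J/K.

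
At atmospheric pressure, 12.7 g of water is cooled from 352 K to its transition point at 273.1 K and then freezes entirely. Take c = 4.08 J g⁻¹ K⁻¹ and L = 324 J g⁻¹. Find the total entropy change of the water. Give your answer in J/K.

Cooling step: ΔS₁ = m c ln(T_tr/T_i) = 12.7 × 4.08 × ln(273.1/352) = -13.15 J/K.
Phase change: ΔS₂ = −mL/T_tr = −12.7 × 324 / 273.1 = -15.07 J/K.
ΔS_total = (-13.15) + (-15.07) = -28.2 J/K.

ΔS = -28.2 J/K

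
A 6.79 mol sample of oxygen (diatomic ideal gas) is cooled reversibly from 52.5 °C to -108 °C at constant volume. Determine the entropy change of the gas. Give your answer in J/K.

In kelvin: T₁ = 325.65 K, T₂ = 165.15 K. At constant volume, ΔS = nC_V ln(T₂/T₁) with C_V = 5R/2 = 20.79 J mol⁻¹ K⁻¹.
ΔS = 6.79 × 20.79 × ln(165.15/325.65) = -95.8 J/K.

ΔS = -95.8 J/K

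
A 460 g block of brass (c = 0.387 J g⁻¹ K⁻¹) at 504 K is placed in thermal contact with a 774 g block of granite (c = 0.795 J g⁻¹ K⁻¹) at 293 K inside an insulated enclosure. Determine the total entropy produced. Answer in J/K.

Energy balance: T_f = (m₁c₁T₁ + m₂c₂T₂)/(m₁c₁ + m₂c₂) = 340.35 K.
ΔS₁ = m₁c₁ ln(T_f/T₁) = 178.02 × ln(340.35/504) = -69.89 J/K.
ΔS₂ = m₂c₂ ln(T_f/T₂) = 615.33 × ln(340.35/293) = 92.17 J/K.
ΔS_total = -69.89 + 92.17 = 22.3 J/K.

ΔS_total = 22.3 J/K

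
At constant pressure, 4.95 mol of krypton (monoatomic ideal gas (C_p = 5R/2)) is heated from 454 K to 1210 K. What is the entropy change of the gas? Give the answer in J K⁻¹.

At constant pressure, ΔS = nC_p ln(T₂/T₁) with C_p = 5R/2 = 20.79 J mol⁻¹ K⁻¹.
ΔS = 4.95 × 20.79 × ln(1210/454) = 101 J/K.

ΔS = 101 J/K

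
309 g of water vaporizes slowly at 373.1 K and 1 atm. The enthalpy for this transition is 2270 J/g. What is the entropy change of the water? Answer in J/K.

Heat absorbed by the substance: Q = mL = 309 × 2270 = 701430 J.
At constant T, ΔS = Q_rev/T = 701430 / 373.1 = 1880 J/K.

ΔS = 1880 J/K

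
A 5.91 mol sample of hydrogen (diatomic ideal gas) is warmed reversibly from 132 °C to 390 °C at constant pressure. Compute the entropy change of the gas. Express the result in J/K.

ΔS = 84.7 J/K

In kelvin: T₁ = 405.15 K, T₂ = 663.15 K. At constant pressure, ΔS = nC_p ln(T₂/T₁) with C_p = 7R/2 = 29.1 J mol⁻¹ K⁻¹.
ΔS = 5.91 × 29.1 × ln(663.15/405.15) = 84.7 J/K.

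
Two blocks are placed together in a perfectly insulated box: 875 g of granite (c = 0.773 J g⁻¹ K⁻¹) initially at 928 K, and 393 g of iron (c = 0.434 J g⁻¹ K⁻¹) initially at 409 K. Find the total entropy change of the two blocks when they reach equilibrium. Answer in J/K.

ΔS_total = 38.5 J/K

Energy balance: T_f = (m₁c₁T₁ + m₂c₂T₂)/(m₁c₁ + m₂c₂) = 823.48 K.
ΔS₁ = m₁c₁ ln(T_f/T₁) = 676.375 × ln(823.48/928) = -80.822 J/K.
ΔS₂ = m₂c₂ ln(T_f/T₂) = 170.562 × ln(823.48/409) = 119.36 J/K.
ΔS_total = -80.822 + 119.36 = 38.5 J/K.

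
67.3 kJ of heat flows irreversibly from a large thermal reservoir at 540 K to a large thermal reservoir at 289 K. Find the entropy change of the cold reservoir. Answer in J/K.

The cold reservoir gains heat Q, so ΔS_cold = +Q/T_C = 67300/289 = 233 J/K.

ΔS_cold = 233 J/K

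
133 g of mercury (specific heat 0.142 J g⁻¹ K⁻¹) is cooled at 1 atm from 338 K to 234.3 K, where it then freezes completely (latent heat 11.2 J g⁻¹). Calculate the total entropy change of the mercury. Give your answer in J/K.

Cooling step: ΔS₁ = m c ln(T_tr/T_i) = 133 × 0.142 × ln(234.3/338) = -6.921 J/K.
Phase change: ΔS₂ = −mL/T_tr = −133 × 11.2 / 234.3 = -6.358 J/K.
ΔS_total = (-6.921) + (-6.358) = -13.3 J/K.

ΔS = -13.3 J/K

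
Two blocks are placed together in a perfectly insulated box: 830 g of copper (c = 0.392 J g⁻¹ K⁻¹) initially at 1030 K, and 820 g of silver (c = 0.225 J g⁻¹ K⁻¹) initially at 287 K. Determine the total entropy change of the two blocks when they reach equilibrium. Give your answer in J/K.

Energy balance: T_f = (m₁c₁T₁ + m₂c₂T₂)/(m₁c₁ + m₂c₂) = 761.14 K.
ΔS₁ = m₁c₁ ln(T_f/T₁) = 325.36 × ln(761.14/1030) = -98.42 J/K.
ΔS₂ = m₂c₂ ln(T_f/T₂) = 184.5 × ln(761.14/287) = 179.9 J/K.
ΔS_total = -98.42 + 179.9 = 81.5 J/K.

ΔS_total = 81.5 J/K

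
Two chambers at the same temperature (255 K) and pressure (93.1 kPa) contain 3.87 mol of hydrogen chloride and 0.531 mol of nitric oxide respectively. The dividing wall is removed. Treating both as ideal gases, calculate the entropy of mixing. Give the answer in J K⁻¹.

ΔS_mix = 13.5 J/K

Mole fractions: x_A = 3.87/4.4 = 0.879, x_B = 0.121.
ΔS_mix = −R(n_A ln x_A + n_B ln x_B) = −8.314 × (3.87 ln 0.879 + 0.531 ln 0.121) = 13.5 J/K.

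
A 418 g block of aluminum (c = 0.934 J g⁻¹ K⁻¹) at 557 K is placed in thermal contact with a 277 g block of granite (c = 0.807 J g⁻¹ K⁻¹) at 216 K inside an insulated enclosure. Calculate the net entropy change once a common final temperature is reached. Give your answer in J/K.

Energy balance: T_f = (m₁c₁T₁ + m₂c₂T₂)/(m₁c₁ + m₂c₂) = 432.84 K.
ΔS₁ = m₁c₁ ln(T_f/T₁) = 390.412 × ln(432.84/557) = -98.46 J/K.
ΔS₂ = m₂c₂ ln(T_f/T₂) = 223.539 × ln(432.84/216) = 155.4 J/K.
ΔS_total = -98.46 + 155.4 = 56.9 J/K.

ΔS_total = 56.9 J/K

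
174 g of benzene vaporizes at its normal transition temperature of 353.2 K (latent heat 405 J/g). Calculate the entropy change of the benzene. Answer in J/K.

ΔS = 200 J/K

Heat absorbed by the substance: Q = mL = 174 × 405 = 70470 J.
At constant T, ΔS = Q_rev/T = 70470 / 353.2 = 200 J/K.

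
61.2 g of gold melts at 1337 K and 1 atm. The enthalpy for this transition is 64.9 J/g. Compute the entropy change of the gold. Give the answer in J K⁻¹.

ΔS = 2.97 J/K

Heat absorbed by the substance: Q = mL = 61.2 × 64.9 = 3971.88 J.
At constant T, ΔS = Q_rev/T = 3971.88 / 1337 = 2.97 J/K.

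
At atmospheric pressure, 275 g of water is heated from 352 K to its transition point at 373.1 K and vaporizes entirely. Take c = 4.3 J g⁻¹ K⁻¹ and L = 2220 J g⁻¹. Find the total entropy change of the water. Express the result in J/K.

Warming step: ΔS₁ = m c ln(T_tr/T_i) = 275 × 4.3 × ln(373.1/352) = 68.84 J/K.
Phase change: ΔS₂ = +mL/T_tr = 275 × 2220 / 373.1 = 1636.3 J/K.
ΔS_total = (68.84) + (1636.3) = 1710 J/K.

ΔS = 1710 J/K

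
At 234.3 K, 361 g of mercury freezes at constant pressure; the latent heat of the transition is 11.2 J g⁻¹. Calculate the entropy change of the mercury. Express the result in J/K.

Heat released by the substance: Q = −mL = −361 × 11.2 = −4043.2 J.
At constant T, ΔS = Q_rev/T = −4043.2 / 234.3 = -17.3 J/K.

ΔS = -17.3 J/K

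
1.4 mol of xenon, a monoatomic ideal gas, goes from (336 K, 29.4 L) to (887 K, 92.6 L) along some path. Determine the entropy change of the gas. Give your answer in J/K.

Entropy is a state function: ΔS = nC_V ln(T₂/T₁) + nR ln(V₂/V₁), with C_V = 3R/2 = 12.47 J mol⁻¹ K⁻¹ for a monoatomic ideal gas.
ΔS = 1.4 × [12.47 × ln(887/336) + 8.314 × ln(92.6/29.4)] = 30.3 J/K.

ΔS = 30.3 J/K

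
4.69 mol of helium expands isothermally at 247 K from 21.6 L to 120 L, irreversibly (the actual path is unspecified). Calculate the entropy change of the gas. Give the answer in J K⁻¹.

ΔS_gas = 66.9 J/K

Entropy is a state function, so ΔS_gas depends only on the end states.
For an isothermal ideal gas ΔS_gas = nR ln(V₂/V₁) = 4.69 × 8.314 × ln(120/21.6) = 66.9 J/K.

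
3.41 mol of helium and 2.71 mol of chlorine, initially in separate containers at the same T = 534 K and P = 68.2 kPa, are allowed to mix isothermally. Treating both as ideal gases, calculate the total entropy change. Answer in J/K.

Mole fractions: x_A = 3.41/6.12 = 0.557, x_B = 0.443.
ΔS_mix = −R(n_A ln x_A + n_B ln x_B) = −8.314 × (3.41 ln 0.557 + 2.71 ln 0.443) = 34.9 J/K.

ΔS_mix = 34.9 J/K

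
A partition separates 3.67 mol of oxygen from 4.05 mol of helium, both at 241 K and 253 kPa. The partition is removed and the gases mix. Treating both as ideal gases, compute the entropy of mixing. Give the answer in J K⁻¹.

Mole fractions: x_A = 3.67/7.72 = 0.475, x_B = 0.525.
ΔS_mix = −R(n_A ln x_A + n_B ln x_B) = −8.314 × (3.67 ln 0.475 + 4.05 ln 0.525) = 44.4 J/K.

ΔS_mix = 44.4 J/K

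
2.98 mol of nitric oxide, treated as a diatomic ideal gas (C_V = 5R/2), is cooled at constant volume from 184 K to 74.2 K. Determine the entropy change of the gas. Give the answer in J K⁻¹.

ΔS = -56.3 J/K

At constant volume, ΔS = nC_V ln(T₂/T₁) with C_V = 5R/2 = 20.79 J mol⁻¹ K⁻¹.
ΔS = 2.98 × 20.79 × ln(74.2/184) = -56.3 J/K.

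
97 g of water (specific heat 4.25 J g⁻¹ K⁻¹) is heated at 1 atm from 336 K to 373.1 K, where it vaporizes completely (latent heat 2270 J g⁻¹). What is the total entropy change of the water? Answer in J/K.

ΔS = 633 J/K

Warming step: ΔS₁ = m c ln(T_tr/T_i) = 97 × 4.25 × ln(373.1/336) = 43.18 J/K.
Phase change: ΔS₂ = +mL/T_tr = 97 × 2270 / 373.1 = 590.2 J/K.
ΔS_total = (43.18) + (590.2) = 633 J/K.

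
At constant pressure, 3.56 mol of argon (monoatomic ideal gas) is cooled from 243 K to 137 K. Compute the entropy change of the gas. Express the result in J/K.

ΔS = -42.4 J/K

At constant pressure, ΔS = nC_p ln(T₂/T₁) with C_p = 5R/2 = 20.79 J mol⁻¹ K⁻¹.
ΔS = 3.56 × 20.79 × ln(137/243) = -42.4 J/K.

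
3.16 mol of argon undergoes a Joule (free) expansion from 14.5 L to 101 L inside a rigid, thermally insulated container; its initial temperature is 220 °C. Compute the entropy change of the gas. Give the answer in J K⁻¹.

ΔS_gas = 51 J/K

No heat is exchanged and no work is done, so the ideal-gas temperature stays constant.
Entropy is a state function; using a reversible isothermal path, ΔS_gas = nR ln(V₂/V₁) = 3.16 × 8.314 × ln(101/14.5) = 51 J/K.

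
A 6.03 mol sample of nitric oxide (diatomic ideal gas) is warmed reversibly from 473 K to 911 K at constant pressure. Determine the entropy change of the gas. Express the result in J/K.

ΔS = 115 J/K

At constant pressure, ΔS = nC_p ln(T₂/T₁) with C_p = 7R/2 = 29.1 J mol⁻¹ K⁻¹.
ΔS = 6.03 × 29.1 × ln(911/473) = 115 J/K.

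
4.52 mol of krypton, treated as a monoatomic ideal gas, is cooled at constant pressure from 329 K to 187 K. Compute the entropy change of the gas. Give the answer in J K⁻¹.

At constant pressure, ΔS = nC_p ln(T₂/T₁) with C_p = 5R/2 = 20.79 J mol⁻¹ K⁻¹.
ΔS = 4.52 × 20.79 × ln(187/329) = -53.1 J/K.

ΔS = -53.1 J/K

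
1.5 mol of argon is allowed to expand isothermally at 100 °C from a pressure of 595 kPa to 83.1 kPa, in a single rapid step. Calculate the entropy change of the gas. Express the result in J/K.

ΔS_gas = 24.5 J/K

Entropy is a state function, so ΔS_gas depends only on the end states.
For an isothermal ideal gas ΔS_gas = nR ln(P₁/P₂) = 1.5 × 8.314 × ln(595/83.1) = 24.5 J/K.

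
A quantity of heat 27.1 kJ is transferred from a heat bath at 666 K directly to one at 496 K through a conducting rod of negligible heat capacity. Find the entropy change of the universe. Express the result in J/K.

ΔS_hot = −Q/T_H = −27100/666 = -40.691 J/K and ΔS_cold = +Q/T_C = 27100/496 = 54.637 J/K.
ΔS_total = -40.691 + 54.637 = 13.9 J/K, positive as the second law requires.

ΔS_total = 13.9 J/K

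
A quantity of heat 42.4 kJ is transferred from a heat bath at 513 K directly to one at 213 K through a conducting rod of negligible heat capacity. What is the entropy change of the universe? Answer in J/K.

ΔS_total = 116 J/K

ΔS_hot = −Q/T_H = −42400/513 = -82.65 J/K and ΔS_cold = +Q/T_C = 42400/213 = 199.1 J/K.
ΔS_total = -82.65 + 199.1 = 116 J/K, positive as the second law requires.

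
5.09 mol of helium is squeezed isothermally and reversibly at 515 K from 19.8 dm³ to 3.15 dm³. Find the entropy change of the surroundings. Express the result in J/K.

For an isothermal ideal gas ΔS_gas = nR ln(V₂/V₁) = 5.09 × 8.314 × ln(3.15/19.8) = -77.8 J/K.
The process is reversible, so ΔS_surr = −ΔS_gas = 77.8 J/K and ΔS_universe = 0.

ΔS_surr = 77.8 J/K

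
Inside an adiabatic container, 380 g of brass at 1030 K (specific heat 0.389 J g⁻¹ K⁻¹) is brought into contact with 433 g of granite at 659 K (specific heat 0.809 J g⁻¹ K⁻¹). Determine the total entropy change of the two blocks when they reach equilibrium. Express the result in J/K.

Energy balance: T_f = (m₁c₁T₁ + m₂c₂T₂)/(m₁c₁ + m₂c₂) = 769.1 K.
ΔS₁ = m₁c₁ ln(T_f/T₁) = 147.82 × ln(769.1/1030) = -43.18 J/K.
ΔS₂ = m₂c₂ ln(T_f/T₂) = 350.297 × ln(769.1/659) = 54.12 J/K.
ΔS_total = -43.18 + 54.12 = 10.9 J/K.

ΔS_total = 10.9 J/K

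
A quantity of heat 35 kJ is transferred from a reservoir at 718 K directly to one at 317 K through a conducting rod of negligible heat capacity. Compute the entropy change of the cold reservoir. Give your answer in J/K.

ΔS_cold = 110 J/K

The cold reservoir gains heat Q, so ΔS_cold = +Q/T_C = 35000/317 = 110 J/K.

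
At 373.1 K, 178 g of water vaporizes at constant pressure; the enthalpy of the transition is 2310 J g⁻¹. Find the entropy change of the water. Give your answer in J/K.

Heat absorbed by the substance: Q = mL = 178 × 2310 = 411180 J.
At constant T, ΔS = Q_rev/T = 411180 / 373.1 = 1100 J/K.

ΔS = 1100 J/K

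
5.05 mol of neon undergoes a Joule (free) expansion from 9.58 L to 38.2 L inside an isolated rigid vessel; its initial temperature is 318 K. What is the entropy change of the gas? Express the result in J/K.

No heat is exchanged and no work is done, so the ideal-gas temperature stays constant.
Entropy is a state function; using a reversible isothermal path, ΔS_gas = nR ln(V₂/V₁) = 5.05 × 8.314 × ln(38.2/9.58) = 58.1 J/K.

ΔS_gas = 58.1 J/K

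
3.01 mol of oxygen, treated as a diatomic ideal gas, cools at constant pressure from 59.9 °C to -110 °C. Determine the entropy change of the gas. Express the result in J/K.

In kelvin: T₁ = 333.05 K, T₂ = 163.15 K. At constant pressure, ΔS = nC_p ln(T₂/T₁) with C_p = 7R/2 = 29.1 J mol⁻¹ K⁻¹.
ΔS = 3.01 × 29.1 × ln(163.15/333.05) = -62.5 J/K.

ΔS = -62.5 J/K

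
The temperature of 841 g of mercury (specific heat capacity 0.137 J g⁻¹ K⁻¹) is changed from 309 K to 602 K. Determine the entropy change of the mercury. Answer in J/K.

ΔS = ∫dQ_rev/T = m c ln(T₂/T₁) = 841 × 0.137 × ln(602/309) = 76.8 J/K.

ΔS = 76.8 J/K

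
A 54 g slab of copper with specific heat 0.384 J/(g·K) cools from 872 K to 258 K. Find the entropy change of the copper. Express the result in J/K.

ΔS = -25.3 J/K

ΔS = ∫dQ_rev/T = m c ln(T₂/T₁) = 54 × 0.384 × ln(258/872) = -25.3 J/K.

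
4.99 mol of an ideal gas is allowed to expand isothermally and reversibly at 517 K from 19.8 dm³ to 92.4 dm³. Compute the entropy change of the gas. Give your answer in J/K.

For an isothermal ideal gas ΔS_gas = nR ln(V₂/V₁) = 4.99 × 8.314 × ln(92.4/19.8) = 63.9 J/K.

ΔS_gas = 63.9 J/K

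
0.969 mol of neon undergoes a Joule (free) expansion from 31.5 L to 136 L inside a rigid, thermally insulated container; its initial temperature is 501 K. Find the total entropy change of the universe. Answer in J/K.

For an ideal gas in free expansion Q = 0 and W = 0, so T is unchanged.
Entropy is a state function; using a reversible isothermal path, ΔS_gas = nR ln(V₂/V₁) = 0.969 × 8.314 × ln(136/31.5) = 11.8 J/K.
The insulated surroundings exchange no heat, so ΔS_surr = 0 and ΔS_universe = ΔS_gas.

ΔS_universe = 11.8 J/K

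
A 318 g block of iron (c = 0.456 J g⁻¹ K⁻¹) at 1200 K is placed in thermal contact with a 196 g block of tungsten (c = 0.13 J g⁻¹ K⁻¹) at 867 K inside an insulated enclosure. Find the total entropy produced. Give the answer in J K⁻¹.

Energy balance: T_f = (m₁c₁T₁ + m₂c₂T₂)/(m₁c₁ + m₂c₂) = 1150.2 K.
ΔS₁ = m₁c₁ ln(T_f/T₁) = 145.008 × ln(1150.2/1200) = -6.142 J/K.
ΔS₂ = m₂c₂ ln(T_f/T₂) = 25.48 × ln(1150.2/867) = 7.203 J/K.
ΔS_total = -6.142 + 7.203 = 1.06 J/K.

ΔS_total = 1.06 J/K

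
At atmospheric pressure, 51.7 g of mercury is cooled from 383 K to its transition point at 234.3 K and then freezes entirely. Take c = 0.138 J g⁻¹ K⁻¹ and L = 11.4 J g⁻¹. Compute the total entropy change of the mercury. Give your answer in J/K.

ΔS = -6.02 J/K

Cooling step: ΔS₁ = m c ln(T_tr/T_i) = 51.7 × 0.138 × ln(234.3/383) = -3.506 J/K.
Phase change: ΔS₂ = −mL/T_tr = −51.7 × 11.4 / 234.3 = -2.515 J/K.
ΔS_total = (-3.506) + (-2.515) = -6.02 J/K.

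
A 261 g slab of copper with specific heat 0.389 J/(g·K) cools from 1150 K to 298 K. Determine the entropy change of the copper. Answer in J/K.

ΔS = ∫dQ_rev/T = m c ln(T₂/T₁) = 261 × 0.389 × ln(298/1150) = -137 J/K.

ΔS = -137 J/K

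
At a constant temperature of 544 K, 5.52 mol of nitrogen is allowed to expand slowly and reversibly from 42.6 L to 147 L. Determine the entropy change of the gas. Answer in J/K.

ΔS_gas = 56.8 J/K

For an isothermal ideal gas ΔS_gas = nR ln(V₂/V₁) = 5.52 × 8.314 × ln(147/42.6) = 56.8 J/K.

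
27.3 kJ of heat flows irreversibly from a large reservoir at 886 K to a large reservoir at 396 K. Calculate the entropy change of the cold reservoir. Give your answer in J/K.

The cold reservoir gains heat Q, so ΔS_cold = +Q/T_C = 27300/396 = 68.9 J/K.

ΔS_cold = 68.9 J/K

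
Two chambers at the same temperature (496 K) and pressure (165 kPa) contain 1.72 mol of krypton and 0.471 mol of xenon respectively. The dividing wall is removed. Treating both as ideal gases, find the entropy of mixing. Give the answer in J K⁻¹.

Mole fractions: x_A = 1.72/2.19 = 0.785, x_B = 0.215.
ΔS_mix = −R(n_A ln x_A + n_B ln x_B) = −8.314 × (1.72 ln 0.785 + 0.471 ln 0.215) = 9.48 J/K.

ΔS_mix = 9.48 J/K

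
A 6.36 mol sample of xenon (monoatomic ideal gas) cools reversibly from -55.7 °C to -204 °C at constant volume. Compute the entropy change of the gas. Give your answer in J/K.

In kelvin: T₁ = 217.45 K, T₂ = 69.15 K. At constant volume, ΔS = nC_V ln(T₂/T₁) with C_V = 3R/2 = 12.47 J mol⁻¹ K⁻¹.
ΔS = 6.36 × 12.47 × ln(69.15/217.45) = -90.9 J/K.

ΔS = -90.9 J/K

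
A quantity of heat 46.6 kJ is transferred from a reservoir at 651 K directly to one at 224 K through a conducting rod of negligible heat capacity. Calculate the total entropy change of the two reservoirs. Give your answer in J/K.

ΔS_hot = −Q/T_H = −46600/651 = -71.58 J/K and ΔS_cold = +Q/T_C = 46600/224 = 208 J/K.
ΔS_total = -71.58 + 208 = 136 J/K, positive as the second law requires.

ΔS_total = 136 J/K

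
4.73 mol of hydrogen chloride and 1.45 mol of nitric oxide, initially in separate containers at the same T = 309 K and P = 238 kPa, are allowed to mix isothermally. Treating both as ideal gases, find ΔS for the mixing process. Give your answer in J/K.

Mole fractions: x_A = 4.73/6.18 = 0.765, x_B = 0.235.
ΔS_mix = −R(n_A ln x_A + n_B ln x_B) = −8.314 × (4.73 ln 0.765 + 1.45 ln 0.235) = 28 J/K.

ΔS_mix = 28 J/K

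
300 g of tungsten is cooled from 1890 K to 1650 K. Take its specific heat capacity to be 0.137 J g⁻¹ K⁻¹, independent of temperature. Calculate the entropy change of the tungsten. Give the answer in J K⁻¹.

ΔS = -5.58 J/K

ΔS = ∫dQ_rev/T = m c ln(T₂/T₁) = 300 × 0.137 × ln(1650/1890) = -5.58 J/K.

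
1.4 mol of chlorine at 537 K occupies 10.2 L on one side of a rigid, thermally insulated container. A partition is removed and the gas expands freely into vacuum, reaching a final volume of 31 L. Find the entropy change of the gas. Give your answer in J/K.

For an ideal gas in free expansion Q = 0 and W = 0, so T is unchanged.
Entropy is a state function; using a reversible isothermal path, ΔS_gas = nR ln(V₂/V₁) = 1.4 × 8.314 × ln(31/10.2) = 12.9 J/K.

ΔS_gas = 12.9 J/K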